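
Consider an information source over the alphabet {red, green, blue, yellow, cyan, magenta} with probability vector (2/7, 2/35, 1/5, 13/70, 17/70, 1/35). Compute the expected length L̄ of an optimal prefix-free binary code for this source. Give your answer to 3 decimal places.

2.357 bits/symbol

Repeatedly combine the two least-probable nodes; the expected code length is the sum of the merged weights.
merge 1/35 + 2/35 → 3/35
merge 3/35 + 13/70 → 19/70
merge 1/5 + 17/70 → 31/70
merge 19/70 + 2/7 → 39/70
merge 31/70 + 39/70 → 1
L = 3/35 + 19/70 + 31/70 + 39/70 + 1 = 33/14 ≈ 2.357 bits/symbol.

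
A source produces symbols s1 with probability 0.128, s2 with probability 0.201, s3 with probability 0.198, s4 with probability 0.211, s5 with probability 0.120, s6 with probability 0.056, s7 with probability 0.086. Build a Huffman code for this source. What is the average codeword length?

Repeatedly combine the two least-probable nodes; the expected code length is the sum of the merged weights.
merge 7/125 + 43/500 → 71/500
merge 3/25 + 16/125 → 31/125
merge 71/500 + 99/500 → 17/50
merge 201/1000 + 211/1000 → 103/250
merge 31/125 + 17/50 → 147/250
merge 103/250 + 147/250 → 1
L = 71/500 + 31/125 + 17/50 + 103/250 + 147/250 + 1 = 273/100 = 2.73 bits/symbol.

2.73 bits/symbol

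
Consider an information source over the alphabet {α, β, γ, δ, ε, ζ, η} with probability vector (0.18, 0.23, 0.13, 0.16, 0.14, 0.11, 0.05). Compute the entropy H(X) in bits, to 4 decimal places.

2.7021 bits

H = −Σ pᵢ log₂ pᵢ.
−0.18·log₂(0.18) = 0.4453
−0.23·log₂(0.23) = 0.4877
−0.13·log₂(0.13) = 0.3826
−0.16·log₂(0.16) = 0.4230
−0.14·log₂(0.14) = 0.3971
−0.11·log₂(0.11) = 0.3503
−0.05·log₂(0.05) = 0.2161
Sum ≈ 2.7021 → 2.7021 bits.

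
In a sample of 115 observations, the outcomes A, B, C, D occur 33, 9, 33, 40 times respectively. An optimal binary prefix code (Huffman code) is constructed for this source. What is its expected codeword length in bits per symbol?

2 bits/symbol

Probabilities are the counts divided by 115.
Repeatedly combine the two least-probable nodes; the expected code length is the sum of the merged weights.
merge 9/115 + 33/115 → 42/115
merge 33/115 + 8/23 → 73/115
merge 42/115 + 73/115 → 1
L = 42/115 + 73/115 + 1 = 2 bits/symbol.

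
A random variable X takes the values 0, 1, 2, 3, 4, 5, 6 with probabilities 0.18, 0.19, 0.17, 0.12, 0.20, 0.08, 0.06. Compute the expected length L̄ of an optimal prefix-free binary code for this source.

2.75 bits/symbol

Repeatedly combine the two least-probable nodes; the expected code length is the sum of the merged weights.
merge 3/50 + 2/25 → 7/50
merge 3/25 + 7/50 → 13/50
merge 17/100 + 9/50 → 7/20
merge 19/100 + 1/5 → 39/100
merge 13/50 + 7/20 → 61/100
merge 39/100 + 61/100 → 1
L = 7/50 + 13/50 + 7/20 + 39/100 + 61/100 + 1 = 11/4 = 2.75 bits/symbol.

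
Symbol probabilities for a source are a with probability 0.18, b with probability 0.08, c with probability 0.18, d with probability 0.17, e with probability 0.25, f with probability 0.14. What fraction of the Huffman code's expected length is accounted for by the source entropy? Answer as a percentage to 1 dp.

97.8%

Entropy H = −Σ p log₂ p ≈ 2.5138 bits.
Huffman merges: 2/25+7/50→11/50; 17/100+9/50→7/20; 9/50+11/50→2/5; 1/4+7/20→3/5; 2/5+3/5→1. L = 257/100 ≈ 2.5700.
Efficiency = H/L = 2.5138/2.5700 = 97.8%.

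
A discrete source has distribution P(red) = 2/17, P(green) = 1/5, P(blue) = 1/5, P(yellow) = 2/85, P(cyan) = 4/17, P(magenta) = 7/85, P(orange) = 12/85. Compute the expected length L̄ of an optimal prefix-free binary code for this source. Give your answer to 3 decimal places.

2.671 bits/symbol

Repeatedly combine the two least-probable nodes; the expected code length is the sum of the merged weights.
merge 2/85 + 7/85 → 9/85
merge 9/85 + 2/17 → 19/85
merge 12/85 + 1/5 → 29/85
merge 1/5 + 19/85 → 36/85
merge 4/17 + 29/85 → 49/85
merge 36/85 + 49/85 → 1
L = 9/85 + 19/85 + 29/85 + 36/85 + 49/85 + 1 = 227/85 ≈ 2.671 bits/symbol.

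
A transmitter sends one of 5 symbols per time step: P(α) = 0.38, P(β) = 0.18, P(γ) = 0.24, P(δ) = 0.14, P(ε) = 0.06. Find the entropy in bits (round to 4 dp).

H = −Σ pᵢ log₂ pᵢ.
−0.38·log₂(0.38) = 0.5305
−0.18·log₂(0.18) = 0.4453
−0.24·log₂(0.24) = 0.4941
−0.14·log₂(0.14) = 0.3971
−0.06·log₂(0.06) = 0.2435
Sum ≈ 2.1105 → 2.1105 bits.

2.1105 bits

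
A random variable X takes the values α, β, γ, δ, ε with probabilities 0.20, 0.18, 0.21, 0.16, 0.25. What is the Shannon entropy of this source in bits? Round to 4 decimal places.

H = −Σ pᵢ log₂ pᵢ.
−0.20·log₂(0.20) = 0.4644
−0.18·log₂(0.18) = 0.4453
−0.21·log₂(0.21) = 0.4728
−0.16·log₂(0.16) = 0.4230
−0.25·log₂(0.25) = 0.5000
Sum ≈ 2.3055 → 2.3055 bits.

2.3055 bits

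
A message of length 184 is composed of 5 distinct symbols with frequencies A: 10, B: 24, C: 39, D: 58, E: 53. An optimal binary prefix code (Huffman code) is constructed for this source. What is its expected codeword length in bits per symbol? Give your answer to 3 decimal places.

Probabilities are the counts divided by 184.
Repeatedly combine the two least-probable nodes; the expected code length is the sum of the merged weights.
merge 5/92 + 3/23 → 17/92
merge 17/92 + 39/184 → 73/184
merge 53/184 + 29/92 → 111/184
merge 73/184 + 111/184 → 1
L = 17/92 + 73/184 + 111/184 + 1 = 201/92 ≈ 2.185 bits/symbol.

2.185 bits/symbol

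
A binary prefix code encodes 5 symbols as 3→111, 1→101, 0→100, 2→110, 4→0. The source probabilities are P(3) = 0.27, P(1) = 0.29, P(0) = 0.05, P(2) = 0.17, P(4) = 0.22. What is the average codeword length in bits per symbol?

L̄ = Σ pᵢ·ℓᵢ = 0.27·3 + 0.29·3 + 0.05·3 + 0.17·3 + 0.22·1 = 2.56 bits/symbol.

2.56 bits/symbol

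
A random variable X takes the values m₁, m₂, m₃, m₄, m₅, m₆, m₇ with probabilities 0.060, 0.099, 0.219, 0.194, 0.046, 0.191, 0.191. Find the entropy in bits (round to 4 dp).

H = −Σ pᵢ log₂ pᵢ.
−0.060·log₂(0.060) = 0.2435
−0.099·log₂(0.099) = 0.3303
−0.219·log₂(0.219) = 0.4798
−0.194·log₂(0.194) = 0.4590
−0.046·log₂(0.046) = 0.2043
−0.191·log₂(0.191) = 0.4562
−0.191·log₂(0.191) = 0.4562
Sum ≈ 2.6293 → 2.6293 bits.

2.6293 bits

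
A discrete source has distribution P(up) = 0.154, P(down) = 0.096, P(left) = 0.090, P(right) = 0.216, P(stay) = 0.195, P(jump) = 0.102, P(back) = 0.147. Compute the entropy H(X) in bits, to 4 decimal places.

H = −Σ pᵢ log₂ pᵢ.
−0.154·log₂(0.154) = 0.4156
−0.096·log₂(0.096) = 0.3246
−0.090·log₂(0.090) = 0.3127
−0.216·log₂(0.216) = 0.4776
−0.195·log₂(0.195) = 0.4599
−0.102·log₂(0.102) = 0.3359
−0.147·log₂(0.147) = 0.4066
Sum ≈ 2.7329 → 2.7329 bits.

2.7329 bits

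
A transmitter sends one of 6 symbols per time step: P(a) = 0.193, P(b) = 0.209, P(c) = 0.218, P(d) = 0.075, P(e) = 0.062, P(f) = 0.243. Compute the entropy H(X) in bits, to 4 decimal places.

H = −Σ pᵢ log₂ pᵢ.
−0.193·log₂(0.193) = 0.4581
−0.209·log₂(0.209) = 0.4720
−0.218·log₂(0.218) = 0.4791
−0.075·log₂(0.075) = 0.2803
−0.062·log₂(0.062) = 0.2487
−0.243·log₂(0.243) = 0.4960
Sum ≈ 2.4341 → 2.4341 bits.

2.4341 bits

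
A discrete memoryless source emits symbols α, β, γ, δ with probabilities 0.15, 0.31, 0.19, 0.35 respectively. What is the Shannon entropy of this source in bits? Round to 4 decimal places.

H = −Σ pᵢ log₂ pᵢ.
−0.15·log₂(0.15) = 0.4105
−0.31·log₂(0.31) = 0.5238
−0.19·log₂(0.19) = 0.4552
−0.35·log₂(0.35) = 0.5301
Sum ≈ 1.9197 → 1.9197 bits.

1.9197 bits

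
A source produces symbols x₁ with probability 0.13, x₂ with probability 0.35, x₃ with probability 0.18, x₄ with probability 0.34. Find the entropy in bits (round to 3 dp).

H = −Σ pᵢ log₂ pᵢ.
−0.13·log₂(0.13) = 0.3826
−0.35·log₂(0.35) = 0.5301
−0.18·log₂(0.18) = 0.4453
−0.34·log₂(0.34) = 0.5292
Sum ≈ 1.8872 → 1.887 bits.

1.887 bits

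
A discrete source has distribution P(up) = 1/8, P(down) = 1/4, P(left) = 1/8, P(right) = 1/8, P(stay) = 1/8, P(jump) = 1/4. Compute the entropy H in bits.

2.5 bits

Each probability is a power of 1/2, so log₂(1/p) is an integer.
H = Σ p·log₂(1/p) = 1/8·3 + 1/4·2 + 1/8·3 + 1/8·3 + 1/8·3 + 1/4·2 = 2.5 bits.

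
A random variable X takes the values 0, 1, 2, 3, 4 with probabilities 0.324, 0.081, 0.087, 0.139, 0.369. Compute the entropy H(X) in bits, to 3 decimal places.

2.053 bits

H = −Σ pᵢ log₂ pᵢ.
−0.324·log₂(0.324) = 0.5268
−0.081·log₂(0.081) = 0.2937
−0.087·log₂(0.087) = 0.3065
−0.139·log₂(0.139) = 0.3957
−0.369·log₂(0.369) = 0.5307
Sum ≈ 2.0534 → 2.053 bits.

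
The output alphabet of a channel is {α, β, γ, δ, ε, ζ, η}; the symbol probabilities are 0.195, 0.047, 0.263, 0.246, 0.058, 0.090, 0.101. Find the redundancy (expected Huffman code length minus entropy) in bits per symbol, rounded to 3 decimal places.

0.035 bits

Entropy H = −Σ p log₂ p ≈ 2.5567 bits.
Huffman merges: 47/1000+29/500→21/200; 9/100+101/1000→191/1000; 21/200+191/1000→37/125; 39/200+123/500→441/1000; 263/1000+37/125→559/1000; 441/1000+559/1000→1. L = 324/125 ≈ 2.5920.
L − H = 2.5920 − 2.5567 = 0.035 bits.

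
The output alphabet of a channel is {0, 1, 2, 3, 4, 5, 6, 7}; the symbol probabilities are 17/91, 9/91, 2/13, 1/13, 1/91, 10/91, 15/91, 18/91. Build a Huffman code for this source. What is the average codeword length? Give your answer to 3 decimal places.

Repeatedly combine the two least-probable nodes; the expected code length is the sum of the merged weights.
merge 1/91 + 1/13 → 8/91
merge 8/91 + 9/91 → 17/91
merge 10/91 + 2/13 → 24/91
merge 15/91 + 17/91 → 32/91
merge 17/91 + 18/91 → 5/13
merge 24/91 + 32/91 → 8/13
merge 5/13 + 8/13 → 1
L = 8/91 + 17/91 + 24/91 + 32/91 + 5/13 + 8/13 + 1 = 263/91 ≈ 2.890 bits/symbol.

2.890 bits/symbol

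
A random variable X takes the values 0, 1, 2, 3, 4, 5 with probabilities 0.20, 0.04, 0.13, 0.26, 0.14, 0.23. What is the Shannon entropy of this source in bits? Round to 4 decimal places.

H = −Σ pᵢ log₂ pᵢ.
−0.20·log₂(0.20) = 0.4644
−0.04·log₂(0.04) = 0.1858
−0.13·log₂(0.13) = 0.3826
−0.26·log₂(0.26) = 0.5053
−0.14·log₂(0.14) = 0.3971
−0.23·log₂(0.23) = 0.4877
Sum ≈ 2.4229 → 2.4229 bits.

2.4229 bits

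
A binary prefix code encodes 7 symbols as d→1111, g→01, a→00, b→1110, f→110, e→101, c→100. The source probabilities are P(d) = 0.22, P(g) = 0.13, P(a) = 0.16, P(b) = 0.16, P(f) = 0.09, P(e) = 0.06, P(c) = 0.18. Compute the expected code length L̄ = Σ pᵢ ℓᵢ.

L̄ = Σ pᵢ·ℓᵢ = 0.22·4 + 0.13·2 + 0.16·2 + 0.16·4 + 0.09·3 + 0.06·3 + 0.18·3 = 3.09 bits/symbol.

3.09 bits/symbol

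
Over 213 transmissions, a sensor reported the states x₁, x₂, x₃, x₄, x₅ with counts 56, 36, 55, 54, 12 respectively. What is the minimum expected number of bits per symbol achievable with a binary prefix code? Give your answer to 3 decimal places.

Probabilities are the counts divided by 213.
Repeatedly combine the two least-probable nodes; the expected code length is the sum of the merged weights.
merge 4/71 + 12/71 → 16/71
merge 16/71 + 18/71 → 34/71
merge 55/213 + 56/213 → 37/71
merge 34/71 + 37/71 → 1
L = 16/71 + 34/71 + 37/71 + 1 = 158/71 ≈ 2.225 bits/symbol.

2.225 bits/symbol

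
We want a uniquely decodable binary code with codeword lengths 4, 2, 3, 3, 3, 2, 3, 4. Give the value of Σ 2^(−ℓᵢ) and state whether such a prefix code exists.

1.125; no

With common denominator 2^4 = 16: Σ 2^(−ℓᵢ) = 1/16 + 4/16 + 2/16 + 2/16 + 2/16 + 4/16 + 2/16 + 1/16 = 18/16 = 1.125.
Kraft's inequality requires Σ ≤ 1; here Σ = 1.125 > 1, so no such prefix code exists.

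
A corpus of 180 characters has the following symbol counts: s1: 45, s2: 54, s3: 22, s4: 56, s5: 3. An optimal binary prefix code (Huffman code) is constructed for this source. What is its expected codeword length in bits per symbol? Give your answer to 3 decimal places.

2.139 bits/symbol

Probabilities are the counts divided by 180.
Repeatedly combine the two least-probable nodes; the expected code length is the sum of the merged weights.
merge 1/60 + 11/90 → 5/36
merge 5/36 + 1/4 → 7/18
merge 3/10 + 14/45 → 11/18
merge 7/18 + 11/18 → 1
L = 5/36 + 7/18 + 11/18 + 1 = 77/36 ≈ 2.139 bits/symbol.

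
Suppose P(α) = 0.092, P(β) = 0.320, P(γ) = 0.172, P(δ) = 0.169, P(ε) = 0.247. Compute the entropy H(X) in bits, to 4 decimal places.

H = −Σ pᵢ log₂ pᵢ.
−0.092·log₂(0.092) = 0.3167
−0.320·log₂(0.320) = 0.5260
−0.172·log₂(0.172) = 0.4368
−0.169·log₂(0.169) = 0.4335
−0.247·log₂(0.247) = 0.4983
Sum ≈ 2.2113 → 2.2113 bits.

2.2113 bits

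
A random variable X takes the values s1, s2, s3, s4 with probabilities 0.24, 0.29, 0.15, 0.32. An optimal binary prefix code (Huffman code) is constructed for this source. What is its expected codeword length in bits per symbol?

2 bits/symbol

Repeatedly combine the two least-probable nodes; the expected code length is the sum of the merged weights.
merge 3/20 + 6/25 → 39/100
merge 29/100 + 8/25 → 61/100
merge 39/100 + 61/100 → 1
L = 39/100 + 61/100 + 1 = 2 bits/symbol.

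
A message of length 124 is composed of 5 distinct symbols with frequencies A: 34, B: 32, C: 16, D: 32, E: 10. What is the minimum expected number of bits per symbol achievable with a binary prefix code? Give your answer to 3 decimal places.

Probabilities are the counts divided by 124.
Repeatedly combine the two least-probable nodes; the expected code length is the sum of the merged weights.
merge 5/62 + 4/31 → 13/62
merge 13/62 + 8/31 → 29/62
merge 8/31 + 17/62 → 33/62
merge 29/62 + 33/62 → 1
L = 13/62 + 29/62 + 33/62 + 1 = 137/62 ≈ 2.210 bits/symbol.

2.210 bits/symbol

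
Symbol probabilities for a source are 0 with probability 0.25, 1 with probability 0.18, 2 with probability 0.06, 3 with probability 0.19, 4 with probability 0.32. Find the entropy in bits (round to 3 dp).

2.170 bits

H = −Σ pᵢ log₂ pᵢ.
−0.25·log₂(0.25) = 0.5000
−0.18·log₂(0.18) = 0.4453
−0.06·log₂(0.06) = 0.2435
−0.19·log₂(0.19) = 0.4552
−0.32·log₂(0.32) = 0.5260
Sum ≈ 2.1701 → 2.170 bits.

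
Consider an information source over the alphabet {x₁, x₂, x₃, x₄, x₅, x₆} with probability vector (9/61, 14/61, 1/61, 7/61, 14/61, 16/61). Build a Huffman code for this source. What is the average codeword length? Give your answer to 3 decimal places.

Repeatedly combine the two least-probable nodes; the expected code length is the sum of the merged weights.
merge 1/61 + 7/61 → 8/61
merge 8/61 + 9/61 → 17/61
merge 14/61 + 14/61 → 28/61
merge 16/61 + 17/61 → 33/61
merge 28/61 + 33/61 → 1
L = 8/61 + 17/61 + 28/61 + 33/61 + 1 = 147/61 ≈ 2.410 bits/symbol.

2.410 bits/symbol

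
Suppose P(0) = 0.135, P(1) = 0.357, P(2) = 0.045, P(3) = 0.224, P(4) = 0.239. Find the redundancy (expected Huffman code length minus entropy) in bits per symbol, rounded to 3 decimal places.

0.081 bits

Entropy H = −Σ p log₂ p ≈ 2.0988 bits.
Huffman merges: 9/200+27/200→9/50; 9/50+28/125→101/250; 239/1000+357/1000→149/250; 101/250+149/250→1. L = 109/50 ≈ 2.1800.
L − H = 2.1800 − 2.0988 = 0.081 bits.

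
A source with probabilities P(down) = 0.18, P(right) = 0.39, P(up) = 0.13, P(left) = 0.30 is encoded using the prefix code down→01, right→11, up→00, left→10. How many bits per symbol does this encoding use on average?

2 bits/symbol

L̄ = Σ pᵢ·ℓᵢ = 0.18·2 + 0.39·2 + 0.13·2 + 0.30·2 = 2 bits/symbol.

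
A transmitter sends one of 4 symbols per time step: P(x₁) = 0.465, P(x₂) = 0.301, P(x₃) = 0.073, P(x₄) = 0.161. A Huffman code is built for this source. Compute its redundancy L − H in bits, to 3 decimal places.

0.034 bits

Entropy H = −Σ p log₂ p ≈ 1.7349 bits.
Huffman merges: 73/1000+161/1000→117/500; 117/500+301/1000→107/200; 93/200+107/200→1. L = 1769/1000 ≈ 1.7690.
L − H = 1.7690 − 1.7349 = 0.034 bits.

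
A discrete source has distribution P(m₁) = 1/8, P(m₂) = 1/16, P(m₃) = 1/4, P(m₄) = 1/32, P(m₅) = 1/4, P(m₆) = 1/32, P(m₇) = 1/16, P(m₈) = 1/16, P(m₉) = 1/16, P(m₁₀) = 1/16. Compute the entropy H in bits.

Each probability is a power of 1/2, so log₂(1/p) is an integer.
H = Σ p·log₂(1/p) = 1/8·3 + 1/16·4 + 1/4·2 + 1/32·5 + 1/4·2 + 1/32·5 + 1/16·4 + 1/16·4 + 1/16·4 + 1/16·4 = 2.9375 bits.

2.9375 bits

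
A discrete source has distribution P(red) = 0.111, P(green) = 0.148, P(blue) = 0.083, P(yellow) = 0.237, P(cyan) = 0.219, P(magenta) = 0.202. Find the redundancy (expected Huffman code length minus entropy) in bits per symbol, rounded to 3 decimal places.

0.040 bits

Entropy H = −Σ p log₂ p ≈ 2.4962 bits.
Huffman merges: 83/1000+111/1000→97/500; 37/250+97/500→171/500; 101/500+219/1000→421/1000; 237/1000+171/500→579/1000; 421/1000+579/1000→1. L = 317/125 ≈ 2.5360.
L − H = 2.5360 − 2.4962 = 0.040 bits.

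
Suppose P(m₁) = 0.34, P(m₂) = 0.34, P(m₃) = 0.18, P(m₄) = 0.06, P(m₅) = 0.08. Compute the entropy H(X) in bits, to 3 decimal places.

H = −Σ pᵢ log₂ pᵢ.
−0.34·log₂(0.34) = 0.5292
−0.34·log₂(0.34) = 0.5292
−0.18·log₂(0.18) = 0.4453
−0.06·log₂(0.06) = 0.2435
−0.08·log₂(0.08) = 0.2915
Sum ≈ 2.0387 → 2.039 bits.

2.039 bits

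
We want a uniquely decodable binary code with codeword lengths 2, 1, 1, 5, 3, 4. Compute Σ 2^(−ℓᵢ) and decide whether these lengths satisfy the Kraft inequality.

With common denominator 2^5 = 32: Σ 2^(−ℓᵢ) = 8/32 + 16/32 + 16/32 + 1/32 + 4/32 + 2/32 = 47/32 = 1.46875.
Kraft's inequality requires Σ ≤ 1; here Σ = 1.46875 > 1, so no such prefix code exists.

1.46875; no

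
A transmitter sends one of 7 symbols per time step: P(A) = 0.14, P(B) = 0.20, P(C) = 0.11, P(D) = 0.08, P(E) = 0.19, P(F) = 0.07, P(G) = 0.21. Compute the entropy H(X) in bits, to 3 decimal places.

2.700 bits

H = −Σ pᵢ log₂ pᵢ.
−0.14·log₂(0.14) = 0.3971
−0.20·log₂(0.20) = 0.4644
−0.11·log₂(0.11) = 0.3503
−0.08·log₂(0.08) = 0.2915
−0.19·log₂(0.19) = 0.4552
−0.07·log₂(0.07) = 0.2686
−0.21·log₂(0.21) = 0.4728
Sum ≈ 2.6999 → 2.700 bits.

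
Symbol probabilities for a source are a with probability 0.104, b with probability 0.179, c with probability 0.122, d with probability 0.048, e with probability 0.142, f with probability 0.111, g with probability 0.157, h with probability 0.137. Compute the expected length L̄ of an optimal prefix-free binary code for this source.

Repeatedly combine the two least-probable nodes; the expected code length is the sum of the merged weights.
merge 6/125 + 13/125 → 19/125
merge 111/1000 + 61/500 → 233/1000
merge 137/1000 + 71/500 → 279/1000
merge 19/125 + 157/1000 → 309/1000
merge 179/1000 + 233/1000 → 103/250
merge 279/1000 + 309/1000 → 147/250
merge 103/250 + 147/250 → 1
L = 19/125 + 233/1000 + 279/1000 + 309/1000 + 103/250 + 147/250 + 1 = 2973/1000 = 2.973 bits/symbol.

2.973 bits/symbol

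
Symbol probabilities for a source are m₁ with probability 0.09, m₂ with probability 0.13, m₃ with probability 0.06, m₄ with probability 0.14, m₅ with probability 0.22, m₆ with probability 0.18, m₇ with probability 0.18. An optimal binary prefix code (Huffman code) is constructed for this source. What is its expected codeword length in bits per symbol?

2.75 bits/symbol

Repeatedly combine the two least-probable nodes; the expected code length is the sum of the merged weights.
merge 3/50 + 9/100 → 3/20
merge 13/100 + 7/50 → 27/100
merge 3/20 + 9/50 → 33/100
merge 9/50 + 11/50 → 2/5
merge 27/100 + 33/100 → 3/5
merge 2/5 + 3/5 → 1
L = 3/20 + 27/100 + 33/100 + 2/5 + 3/5 + 1 = 11/4 = 2.75 bits/symbol.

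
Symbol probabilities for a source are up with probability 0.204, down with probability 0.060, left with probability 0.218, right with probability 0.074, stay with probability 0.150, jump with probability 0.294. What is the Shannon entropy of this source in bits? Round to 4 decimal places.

H = −Σ pᵢ log₂ pᵢ.
−0.204·log₂(0.204) = 0.4678
−0.060·log₂(0.060) = 0.2435
−0.218·log₂(0.218) = 0.4791
−0.074·log₂(0.074) = 0.2780
−0.150·log₂(0.150) = 0.4105
−0.294·log₂(0.294) = 0.5192
Sum ≈ 2.3982 → 2.3982 bits.

2.3982 bits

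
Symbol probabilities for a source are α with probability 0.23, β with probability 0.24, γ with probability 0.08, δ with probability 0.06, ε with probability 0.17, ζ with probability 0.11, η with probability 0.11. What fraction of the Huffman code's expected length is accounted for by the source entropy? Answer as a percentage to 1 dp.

99.3%

Entropy H = −Σ p log₂ p ≈ 2.6520 bits.
Huffman merges: 3/50+2/25→7/50; 11/100+11/100→11/50; 7/50+17/100→31/100; 11/50+23/100→9/20; 6/25+31/100→11/20; 9/20+11/20→1. L = 267/100 ≈ 2.6700.
Efficiency = H/L = 2.6520/2.6700 = 99.3%.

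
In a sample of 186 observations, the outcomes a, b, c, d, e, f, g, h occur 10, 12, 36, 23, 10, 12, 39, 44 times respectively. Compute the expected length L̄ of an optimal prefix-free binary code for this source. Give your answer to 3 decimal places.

2.790 bits/symbol

Probabilities are the counts divided by 186.
Repeatedly combine the two least-probable nodes; the expected code length is the sum of the merged weights.
merge 5/93 + 5/93 → 10/93
merge 2/31 + 2/31 → 4/31
merge 10/93 + 23/186 → 43/186
merge 4/31 + 6/31 → 10/31
merge 13/62 + 43/186 → 41/93
merge 22/93 + 10/31 → 52/93
merge 41/93 + 52/93 → 1
L = 10/93 + 4/31 + 43/186 + 10/31 + 41/93 + 52/93 + 1 = 173/62 ≈ 2.790 bits/symbol.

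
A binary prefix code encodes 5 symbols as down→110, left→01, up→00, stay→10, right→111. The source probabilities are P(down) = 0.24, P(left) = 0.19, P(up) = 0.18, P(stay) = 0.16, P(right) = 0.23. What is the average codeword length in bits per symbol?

L̄ = Σ pᵢ·ℓᵢ = 0.24·3 + 0.19·2 + 0.18·2 + 0.16·2 + 0.23·3 = 2.47 bits/symbol.

2.47 bits/symbol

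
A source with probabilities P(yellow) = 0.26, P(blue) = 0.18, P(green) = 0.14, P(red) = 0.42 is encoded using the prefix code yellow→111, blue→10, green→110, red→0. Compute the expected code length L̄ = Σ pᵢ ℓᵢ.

1.98 bits/symbol

L̄ = Σ pᵢ·ℓᵢ = 0.26·3 + 0.18·2 + 0.14·3 + 0.42·1 = 1.98 bits/symbol.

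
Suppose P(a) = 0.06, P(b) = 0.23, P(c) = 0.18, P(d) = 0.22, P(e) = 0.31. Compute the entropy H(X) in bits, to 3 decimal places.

2.181 bits

H = −Σ pᵢ log₂ pᵢ.
−0.06·log₂(0.06) = 0.2435
−0.23·log₂(0.23) = 0.4877
−0.18·log₂(0.18) = 0.4453
−0.22·log₂(0.22) = 0.4806
−0.31·log₂(0.31) = 0.5238
Sum ≈ 2.1809 → 2.181 bits.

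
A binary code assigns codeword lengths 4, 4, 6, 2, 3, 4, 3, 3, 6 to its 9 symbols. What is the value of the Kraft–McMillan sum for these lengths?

0.84375

With common denominator 2^6 = 64: Σ 2^(−ℓᵢ) = 4/64 + 4/64 + 1/64 + 16/64 + 8/64 + 4/64 + 8/64 + 8/64 + 1/64 = 54/64 = 0.84375.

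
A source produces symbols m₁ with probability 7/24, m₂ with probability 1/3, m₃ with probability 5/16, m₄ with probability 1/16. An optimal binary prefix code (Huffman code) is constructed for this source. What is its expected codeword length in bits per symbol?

Repeatedly combine the two least-probable nodes; the expected code length is the sum of the merged weights.
merge 1/16 + 7/24 → 17/48
merge 5/16 + 1/3 → 31/48
merge 17/48 + 31/48 → 1
L = 17/48 + 31/48 + 1 = 2 bits/symbol.

2 bits/symbol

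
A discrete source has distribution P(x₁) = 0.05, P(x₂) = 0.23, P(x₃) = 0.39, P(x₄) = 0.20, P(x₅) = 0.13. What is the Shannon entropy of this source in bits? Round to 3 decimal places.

2.081 bits

H = −Σ pᵢ log₂ pᵢ.
−0.05·log₂(0.05) = 0.2161
−0.23·log₂(0.23) = 0.4877
−0.39·log₂(0.39) = 0.5298
−0.20·log₂(0.20) = 0.4644
−0.13·log₂(0.13) = 0.3826
Sum ≈ 2.0806 → 2.081 bits.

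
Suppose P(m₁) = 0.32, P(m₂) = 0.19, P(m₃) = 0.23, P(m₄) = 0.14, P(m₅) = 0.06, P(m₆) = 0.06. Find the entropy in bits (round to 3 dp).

H = −Σ pᵢ log₂ pᵢ.
−0.32·log₂(0.32) = 0.5260
−0.19·log₂(0.19) = 0.4552
−0.23·log₂(0.23) = 0.4877
−0.14·log₂(0.14) = 0.3971
−0.06·log₂(0.06) = 0.2435
−0.06·log₂(0.06) = 0.2435
Sum ≈ 2.3531 → 2.353 bits.

2.353 bits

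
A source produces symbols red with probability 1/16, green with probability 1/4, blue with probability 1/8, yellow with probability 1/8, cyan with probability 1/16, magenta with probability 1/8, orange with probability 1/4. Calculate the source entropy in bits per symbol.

Each probability is a power of 1/2, so log₂(1/p) is an integer.
H = Σ p·log₂(1/p) = 1/16·4 + 1/4·2 + 1/8·3 + 1/8·3 + 1/16·4 + 1/8·3 + 1/4·2 = 2.625 bits.

2.625 bits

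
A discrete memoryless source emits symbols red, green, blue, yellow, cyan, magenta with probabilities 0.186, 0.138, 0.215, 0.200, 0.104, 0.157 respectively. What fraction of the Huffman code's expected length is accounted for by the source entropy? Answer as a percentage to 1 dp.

98.5%

Entropy H = −Σ p log₂ p ≈ 2.5458 bits.
Huffman merges: 13/125+69/500→121/500; 157/1000+93/500→343/1000; 1/5+43/200→83/200; 121/500+343/1000→117/200; 83/200+117/200→1. L = 517/200 ≈ 2.5850.
Efficiency = H/L = 2.5458/2.5850 = 98.5%.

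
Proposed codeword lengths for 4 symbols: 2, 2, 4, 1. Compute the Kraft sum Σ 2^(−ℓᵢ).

With common denominator 2^4 = 16: Σ 2^(−ℓᵢ) = 4/16 + 4/16 + 1/16 + 8/16 = 17/16 = 1.0625.

1.0625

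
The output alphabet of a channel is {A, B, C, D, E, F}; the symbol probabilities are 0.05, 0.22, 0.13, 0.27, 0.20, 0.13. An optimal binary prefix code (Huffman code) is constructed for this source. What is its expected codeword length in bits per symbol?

Repeatedly combine the two least-probable nodes; the expected code length is the sum of the merged weights.
merge 1/20 + 13/100 → 9/50
merge 13/100 + 9/50 → 31/100
merge 1/5 + 11/50 → 21/50
merge 27/100 + 31/100 → 29/50
merge 21/50 + 29/50 → 1
L = 9/50 + 31/100 + 21/50 + 29/50 + 1 = 249/100 = 2.49 bits/symbol.

2.49 bits/symbol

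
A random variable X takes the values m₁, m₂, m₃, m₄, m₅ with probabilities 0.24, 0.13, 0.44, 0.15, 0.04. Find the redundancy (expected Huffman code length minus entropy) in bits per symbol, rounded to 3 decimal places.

Entropy H = −Σ p log₂ p ≈ 1.9942 bits.
Huffman merges: 1/25+13/100→17/100; 3/20+17/100→8/25; 6/25+8/25→14/25; 11/25+14/25→1. L = 41/20 ≈ 2.0500.
L − H = 2.0500 − 1.9942 = 0.056 bits.

0.056 bits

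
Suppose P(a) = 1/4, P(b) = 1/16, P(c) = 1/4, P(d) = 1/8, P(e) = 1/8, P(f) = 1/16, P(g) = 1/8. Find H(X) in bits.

Each probability is a power of 1/2, so log₂(1/p) is an integer.
H = Σ p·log₂(1/p) = 1/4·2 + 1/16·4 + 1/4·2 + 1/8·3 + 1/8·3 + 1/16·4 + 1/8·3 = 2.625 bits.

2.625 bits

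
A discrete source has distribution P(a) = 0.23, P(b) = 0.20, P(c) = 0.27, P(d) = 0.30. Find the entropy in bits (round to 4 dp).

1.9832 bits

H = −Σ pᵢ log₂ pᵢ.
−0.23·log₂(0.23) = 0.4877
−0.20·log₂(0.20) = 0.4644
−0.27·log₂(0.27) = 0.5100
−0.30·log₂(0.30) = 0.5211
Sum ≈ 1.9832 → 1.9832 bits.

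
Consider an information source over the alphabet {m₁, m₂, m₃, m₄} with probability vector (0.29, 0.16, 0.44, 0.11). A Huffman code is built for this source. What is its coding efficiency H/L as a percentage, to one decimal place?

Entropy H = −Σ p log₂ p ≈ 1.8124 bits.
Huffman merges: 11/100+4/25→27/100; 27/100+29/100→14/25; 11/25+14/25→1. L = 183/100 ≈ 1.8300.
Efficiency = H/L = 1.8124/1.8300 = 99.0%.

99.0%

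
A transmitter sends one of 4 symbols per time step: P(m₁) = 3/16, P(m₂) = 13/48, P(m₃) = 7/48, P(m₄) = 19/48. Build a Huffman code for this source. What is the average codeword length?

Repeatedly combine the two least-probable nodes; the expected code length is the sum of the merged weights.
merge 7/48 + 3/16 → 1/3
merge 13/48 + 1/3 → 29/48
merge 19/48 + 29/48 → 1
L = 1/3 + 29/48 + 1 = 31/16 = 1.9375 bits/symbol.

1.9375 bits/symbol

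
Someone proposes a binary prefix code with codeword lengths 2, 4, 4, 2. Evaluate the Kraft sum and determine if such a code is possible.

0.625; yes

With common denominator 2^4 = 16: Σ 2^(−ℓᵢ) = 4/16 + 1/16 + 1/16 + 4/16 = 10/16 = 0.625.
Kraft's inequality requires Σ ≤ 1; here Σ = 0.625 ≤ 1, so such a prefix code exists.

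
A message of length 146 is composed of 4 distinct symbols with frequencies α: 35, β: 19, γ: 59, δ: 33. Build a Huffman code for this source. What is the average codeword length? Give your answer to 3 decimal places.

1.952 bits/symbol

Probabilities are the counts divided by 146.
Repeatedly combine the two least-probable nodes; the expected code length is the sum of the merged weights.
merge 19/146 + 33/146 → 26/73
merge 35/146 + 26/73 → 87/146
merge 59/146 + 87/146 → 1
L = 26/73 + 87/146 + 1 = 285/146 ≈ 1.952 bits/symbol.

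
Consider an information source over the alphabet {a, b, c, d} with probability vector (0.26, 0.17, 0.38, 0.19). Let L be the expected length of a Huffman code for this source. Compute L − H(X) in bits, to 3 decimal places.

Entropy H = −Σ p log₂ p ≈ 1.9256 bits.
Huffman merges: 17/100+19/100→9/25; 13/50+9/25→31/50; 19/50+31/50→1. L = 99/50 ≈ 1.9800.
L − H = 1.9800 − 1.9256 = 0.054 bits.

0.054 bits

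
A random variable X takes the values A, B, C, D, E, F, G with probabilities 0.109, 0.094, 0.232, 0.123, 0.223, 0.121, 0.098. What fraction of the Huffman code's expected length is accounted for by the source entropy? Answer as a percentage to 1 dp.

99.0%

Entropy H = −Σ p log₂ p ≈ 2.7099 bits.
Huffman merges: 47/500+49/500→24/125; 109/1000+121/1000→23/100; 123/1000+24/125→63/200; 223/1000+23/100→453/1000; 29/125+63/200→547/1000; 453/1000+547/1000→1. L = 2737/1000 ≈ 2.7370.
Efficiency = H/L = 2.7099/2.7370 = 99.0%.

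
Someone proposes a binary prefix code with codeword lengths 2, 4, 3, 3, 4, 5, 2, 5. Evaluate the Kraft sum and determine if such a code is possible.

0.9375; yes

With common denominator 2^5 = 32: Σ 2^(−ℓᵢ) = 8/32 + 2/32 + 4/32 + 4/32 + 2/32 + 1/32 + 8/32 + 1/32 = 30/32 = 0.9375.
Kraft's inequality requires Σ ≤ 1; here Σ = 0.9375 ≤ 1, so such a prefix code exists.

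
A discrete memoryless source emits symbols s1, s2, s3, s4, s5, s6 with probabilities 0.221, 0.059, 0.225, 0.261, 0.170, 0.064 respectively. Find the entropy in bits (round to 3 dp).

2.401 bits

H = −Σ pᵢ log₂ pᵢ.
−0.221·log₂(0.221) = 0.4813
−0.059·log₂(0.059) = 0.2409
−0.225·log₂(0.225) = 0.4842
−0.261·log₂(0.261) = 0.5058
−0.170·log₂(0.170) = 0.4346
−0.064·log₂(0.064) = 0.2538
Sum ≈ 2.4006 → 2.401 bits.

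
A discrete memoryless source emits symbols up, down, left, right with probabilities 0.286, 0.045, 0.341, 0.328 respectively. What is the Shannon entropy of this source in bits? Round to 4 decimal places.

1.7746 bits

H = −Σ pᵢ log₂ pᵢ.
−0.286·log₂(0.286) = 0.5165
−0.045·log₂(0.045) = 0.2013
−0.341·log₂(0.341) = 0.5293
−0.328·log₂(0.328) = 0.5275
Sum ≈ 1.7746 → 1.7746 bits.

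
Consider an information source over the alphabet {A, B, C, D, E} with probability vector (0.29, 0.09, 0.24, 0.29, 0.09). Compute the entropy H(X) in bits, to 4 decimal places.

H = −Σ pᵢ log₂ pᵢ.
−0.29·log₂(0.29) = 0.5179
−0.09·log₂(0.09) = 0.3127
−0.24·log₂(0.24) = 0.4941
−0.29·log₂(0.29) = 0.5179
−0.09·log₂(0.09) = 0.3127
Sum ≈ 2.1552 → 2.1552 bits.

2.1552 bits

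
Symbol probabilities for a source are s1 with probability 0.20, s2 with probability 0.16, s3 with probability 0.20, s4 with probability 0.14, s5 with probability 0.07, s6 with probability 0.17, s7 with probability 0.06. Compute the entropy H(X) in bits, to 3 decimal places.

H = −Σ pᵢ log₂ pᵢ.
−0.20·log₂(0.20) = 0.4644
−0.16·log₂(0.16) = 0.4230
−0.20·log₂(0.20) = 0.4644
−0.14·log₂(0.14) = 0.3971
−0.07·log₂(0.07) = 0.2686
−0.17·log₂(0.17) = 0.4346
−0.06·log₂(0.06) = 0.2435
Sum ≈ 2.6956 → 2.696 bits.

2.696 bits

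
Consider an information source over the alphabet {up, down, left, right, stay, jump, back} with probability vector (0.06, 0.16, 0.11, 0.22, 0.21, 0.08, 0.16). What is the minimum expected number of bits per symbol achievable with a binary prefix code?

2.71 bits/symbol

Repeatedly combine the two least-probable nodes; the expected code length is the sum of the merged weights.
merge 3/50 + 2/25 → 7/50
merge 11/100 + 7/50 → 1/4
merge 4/25 + 4/25 → 8/25
merge 21/100 + 11/50 → 43/100
merge 1/4 + 8/25 → 57/100
merge 43/100 + 57/100 → 1
L = 7/50 + 1/4 + 8/25 + 43/100 + 57/100 + 1 = 271/100 = 2.71 bits/symbol.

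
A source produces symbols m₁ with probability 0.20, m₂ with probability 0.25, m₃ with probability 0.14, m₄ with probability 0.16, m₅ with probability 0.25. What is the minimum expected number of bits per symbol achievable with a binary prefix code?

2.3 bits/symbol

Repeatedly combine the two least-probable nodes; the expected code length is the sum of the merged weights.
merge 7/50 + 4/25 → 3/10
merge 1/5 + 1/4 → 9/20
merge 1/4 + 3/10 → 11/20
merge 9/20 + 11/20 → 1
L = 3/10 + 9/20 + 11/20 + 1 = 23/10 = 2.3 bits/symbol.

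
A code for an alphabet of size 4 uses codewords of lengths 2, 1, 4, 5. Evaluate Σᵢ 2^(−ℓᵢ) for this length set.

0.84375

With common denominator 2^5 = 32: Σ 2^(−ℓᵢ) = 8/32 + 16/32 + 2/32 + 1/32 = 27/32 = 0.84375.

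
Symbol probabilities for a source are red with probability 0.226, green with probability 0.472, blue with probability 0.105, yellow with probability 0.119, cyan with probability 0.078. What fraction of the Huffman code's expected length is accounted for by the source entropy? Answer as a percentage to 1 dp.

98.9%

Entropy H = −Σ p log₂ p ≈ 1.9901 bits.
Huffman merges: 39/500+21/200→183/1000; 119/1000+183/1000→151/500; 113/500+151/500→66/125; 59/125+66/125→1. L = 2013/1000 ≈ 2.0130.
Efficiency = H/L = 1.9901/2.0130 = 98.9%.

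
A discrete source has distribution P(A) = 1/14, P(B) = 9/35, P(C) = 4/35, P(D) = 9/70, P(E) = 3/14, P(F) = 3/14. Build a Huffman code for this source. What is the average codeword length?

Repeatedly combine the two least-probable nodes; the expected code length is the sum of the merged weights.
merge 1/14 + 4/35 → 13/70
merge 9/70 + 13/70 → 11/35
merge 3/14 + 3/14 → 3/7
merge 9/35 + 11/35 → 4/7
merge 3/7 + 4/7 → 1
L = 13/70 + 11/35 + 3/7 + 4/7 + 1 = 5/2 = 2.5 bits/symbol.

2.5 bits/symbol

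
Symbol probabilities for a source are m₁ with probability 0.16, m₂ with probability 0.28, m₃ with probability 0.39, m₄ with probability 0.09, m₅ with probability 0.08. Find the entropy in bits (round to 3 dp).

2.071 bits

H = −Σ pᵢ log₂ pᵢ.
−0.16·log₂(0.16) = 0.4230
−0.28·log₂(0.28) = 0.5142
−0.39·log₂(0.39) = 0.5298
−0.09·log₂(0.09) = 0.3127
−0.08·log₂(0.08) = 0.2915
Sum ≈ 2.0712 → 2.071 bits.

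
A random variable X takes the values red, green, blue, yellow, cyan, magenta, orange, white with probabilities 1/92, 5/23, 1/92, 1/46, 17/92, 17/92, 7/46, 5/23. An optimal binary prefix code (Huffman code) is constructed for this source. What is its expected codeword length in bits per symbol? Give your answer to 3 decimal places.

Repeatedly combine the two least-probable nodes; the expected code length is the sum of the merged weights.
merge 1/92 + 1/92 → 1/46
merge 1/46 + 1/46 → 1/23
merge 1/23 + 7/46 → 9/46
merge 17/92 + 17/92 → 17/46
merge 9/46 + 5/23 → 19/46
merge 5/23 + 17/46 → 27/46
merge 19/46 + 27/46 → 1
L = 1/46 + 1/23 + 9/46 + 17/46 + 19/46 + 27/46 + 1 = 121/46 ≈ 2.630 bits/symbol.

2.630 bits/symbol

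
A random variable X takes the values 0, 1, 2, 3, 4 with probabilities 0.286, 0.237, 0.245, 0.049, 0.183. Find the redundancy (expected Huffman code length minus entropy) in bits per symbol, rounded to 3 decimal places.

0.065 bits

Entropy H = −Σ p log₂ p ≈ 2.1675 bits.
Huffman merges: 49/1000+183/1000→29/125; 29/125+237/1000→469/1000; 49/200+143/500→531/1000; 469/1000+531/1000→1. L = 279/125 ≈ 2.2320.
L − H = 2.2320 − 2.1675 = 0.065 bits.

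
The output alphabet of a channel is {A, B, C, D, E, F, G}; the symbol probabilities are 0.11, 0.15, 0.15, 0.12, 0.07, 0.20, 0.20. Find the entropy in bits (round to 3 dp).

H = −Σ pᵢ log₂ pᵢ.
−0.11·log₂(0.11) = 0.3503
−0.15·log₂(0.15) = 0.4105
−0.15·log₂(0.15) = 0.4105
−0.12·log₂(0.12) = 0.3671
−0.07·log₂(0.07) = 0.2686
−0.20·log₂(0.20) = 0.4644
−0.20·log₂(0.20) = 0.4644
Sum ≈ 2.7358 → 2.736 bits.

2.736 bits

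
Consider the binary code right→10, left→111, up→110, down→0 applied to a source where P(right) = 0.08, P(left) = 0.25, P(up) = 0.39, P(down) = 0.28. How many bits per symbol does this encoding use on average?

2.36 bits/symbol

L̄ = Σ pᵢ·ℓᵢ = 0.08·2 + 0.25·3 + 0.39·3 + 0.28·1 = 2.36 bits/symbol.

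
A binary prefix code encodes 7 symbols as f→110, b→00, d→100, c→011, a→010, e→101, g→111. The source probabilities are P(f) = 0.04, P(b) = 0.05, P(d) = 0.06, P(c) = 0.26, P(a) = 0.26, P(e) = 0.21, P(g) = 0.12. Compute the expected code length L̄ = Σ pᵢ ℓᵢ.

L̄ = Σ pᵢ·ℓᵢ = 0.04·3 + 0.05·2 + 0.06·3 + 0.26·3 + 0.26·3 + 0.21·3 + 0.12·3 = 2.95 bits/symbol.

2.95 bits/symbol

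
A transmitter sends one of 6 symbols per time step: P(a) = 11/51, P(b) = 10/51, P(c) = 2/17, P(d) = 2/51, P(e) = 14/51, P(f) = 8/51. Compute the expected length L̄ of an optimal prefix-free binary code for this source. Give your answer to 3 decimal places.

Repeatedly combine the two least-probable nodes; the expected code length is the sum of the merged weights.
merge 2/51 + 2/17 → 8/51
merge 8/51 + 8/51 → 16/51
merge 10/51 + 11/51 → 7/17
merge 14/51 + 16/51 → 10/17
merge 7/17 + 10/17 → 1
L = 8/51 + 16/51 + 7/17 + 10/17 + 1 = 42/17 ≈ 2.471 bits/symbol.

2.471 bits/symbol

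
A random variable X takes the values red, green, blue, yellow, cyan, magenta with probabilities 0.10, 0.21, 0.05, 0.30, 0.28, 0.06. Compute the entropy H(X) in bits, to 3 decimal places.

2.300 bits

H = −Σ pᵢ log₂ pᵢ.
−0.10·log₂(0.10) = 0.3322
−0.21·log₂(0.21) = 0.4728
−0.05·log₂(0.05) = 0.2161
−0.30·log₂(0.30) = 0.5211
−0.28·log₂(0.28) = 0.5142
−0.06·log₂(0.06) = 0.2435
Sum ≈ 2.3000 → 2.300 bits.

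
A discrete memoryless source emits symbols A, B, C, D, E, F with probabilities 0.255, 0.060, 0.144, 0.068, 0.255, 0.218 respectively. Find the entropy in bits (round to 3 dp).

H = −Σ pᵢ log₂ pᵢ.
−0.255·log₂(0.255) = 0.5027
−0.060·log₂(0.060) = 0.2435
−0.144·log₂(0.144) = 0.4026
−0.068·log₂(0.068) = 0.2637
−0.255·log₂(0.255) = 0.5027
−0.218·log₂(0.218) = 0.4791
Sum ≈ 2.3944 → 2.394 bits.

2.394 bits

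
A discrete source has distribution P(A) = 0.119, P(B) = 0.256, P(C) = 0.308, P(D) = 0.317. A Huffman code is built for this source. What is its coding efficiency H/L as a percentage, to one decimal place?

Entropy H = −Σ p log₂ p ≈ 1.9174 bits.
Huffman merges: 119/1000+32/125→3/8; 77/250+317/1000→5/8; 3/8+5/8→1. L = 2 ≈ 2.0000.
Efficiency = H/L = 1.9174/2.0000 = 95.9%.

95.9%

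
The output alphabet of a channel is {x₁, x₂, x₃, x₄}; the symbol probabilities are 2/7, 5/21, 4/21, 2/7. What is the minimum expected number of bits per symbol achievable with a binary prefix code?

Repeatedly combine the two least-probable nodes; the expected code length is the sum of the merged weights.
merge 4/21 + 5/21 → 3/7
merge 2/7 + 2/7 → 4/7
merge 3/7 + 4/7 → 1
L = 3/7 + 4/7 + 1 = 2 bits/symbol.

2 bits/symbol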